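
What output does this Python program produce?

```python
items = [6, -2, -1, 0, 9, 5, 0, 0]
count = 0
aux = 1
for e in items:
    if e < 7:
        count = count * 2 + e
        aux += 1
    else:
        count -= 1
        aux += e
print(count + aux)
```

333

e=6: <7, count = 0*2+6 = 6; aux=2
e=-2: <7, count = 6*2+(-2) = 10; aux=3
e=-1: <7, count = 10*2+(-1) = 19; aux=4
e=0: <7, count = 19*2+0 = 38; aux=5
e=9: not <7, count = 38-1 = 37; aux=14
e=5: <7, count = 37*2+5 = 79; aux=15
e=0: <7, count = 79*2+0 = 158; aux=16
e=0: <7, count = 158*2+0 = 316; aux=17
count+aux = 316+17 = 333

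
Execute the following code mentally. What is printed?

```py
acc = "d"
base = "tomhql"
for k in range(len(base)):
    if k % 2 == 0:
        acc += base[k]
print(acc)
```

dtmq

k=0: add 't' → 'dt'
k=1: skip
k=2: add 'm' → 'dtm'
k=3: skip
k=4: add 'q' → 'dtmq'
k=5: skip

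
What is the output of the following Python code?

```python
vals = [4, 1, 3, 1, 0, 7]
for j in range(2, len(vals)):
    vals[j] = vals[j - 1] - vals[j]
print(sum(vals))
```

-13

j=2: vals[2] = 1-3 = -2 → [4, 1, -2, 1, 0, 7]
j=3: vals[3] = (-2)-1 = -3 → [4, 1, -2, -3, 0, 7]
j=4: vals[4] = (-3)-0 = -3 → [4, 1, -2, -3, -3, 7]
j=5: vals[5] = (-3)-7 = -10 → [4, 1, -2, -3, -3, -10]
sum = -13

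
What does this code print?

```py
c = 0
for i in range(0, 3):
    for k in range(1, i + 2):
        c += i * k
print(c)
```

i=0,k=1: c = 0+0 = 0
i=1,k=1: c = 0+1 = 1
i=1,k=2: c = 1+2 = 3
i=2,k=1: c = 3+2 = 5
i=2,k=2: c = 5+4 = 9
i=2,k=3: c = 9+6 = 15

15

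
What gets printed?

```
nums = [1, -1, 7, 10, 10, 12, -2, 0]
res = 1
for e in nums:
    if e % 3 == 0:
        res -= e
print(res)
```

e=1: not %3==0
e=-1: not %3==0
e=7: not %3==0
e=10: not %3==0
e=10: not %3==0
e=12: %3==0, res = 1-12 = -11
e=-2: not %3==0
e=0: %3==0, res = (-11)-0 = -11

-11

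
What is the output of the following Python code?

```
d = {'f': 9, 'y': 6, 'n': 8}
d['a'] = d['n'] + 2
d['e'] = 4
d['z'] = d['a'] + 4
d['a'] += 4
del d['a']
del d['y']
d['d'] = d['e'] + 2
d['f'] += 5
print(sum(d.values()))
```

d['a'] = d['n']+2 = 10 → {'f': 9, 'y': 6, 'n': 8, 'a': 10}
d['e'] = 4 → {'f': 9, 'y': 6, 'n': 8, 'a': 10, 'e': 4}
d['z'] = d['a']+4 = 14 → {'f': 9, 'y': 6, 'n': 8, 'a': 10, 'e': 4, 'z': 14}
d['a'] = 10+4 = 14 → {'f': 9, 'y': 6, 'n': 8, 'a': 14, 'e': 4, 'z': 14}
del 'a' → {'f': 9, 'y': 6, 'n': 8, 'e': 4, 'z': 14}
del 'y' → {'f': 9, 'n': 8, 'e': 4, 'z': 14}
d['d'] = d['e']+2 = 6 → {'f': 9, 'n': 8, 'e': 4, 'z': 14, 'd': 6}
d['f'] = 9+5 = 14 → {'f': 14, 'n': 8, 'e': 4, 'z': 14, 'd': 6}
sum of values = 46

46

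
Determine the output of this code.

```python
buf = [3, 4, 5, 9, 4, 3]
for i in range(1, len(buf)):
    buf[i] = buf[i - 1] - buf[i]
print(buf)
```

[3, -1, -6, -15, -19, -22]

i=1: buf[1] = 3-4 = -1 → [3, -1, 5, 9, 4, 3]
i=2: buf[2] = (-1)-5 = -6 → [3, -1, -6, 9, 4, 3]
i=3: buf[3] = (-6)-9 = -15 → [3, -1, -6, -15, 4, 3]
i=4: buf[4] = (-15)-4 = -19 → [3, -1, -6, -15, -19, 3]
i=5: buf[5] = (-19)-3 = -22 → [3, -1, -6, -15, -19, -22]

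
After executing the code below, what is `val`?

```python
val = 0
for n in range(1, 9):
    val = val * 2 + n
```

n=1: val = 0*2+1 = 1
n=2: val = 1*2+2 = 4
n=3: val = 4*2+3 = 11
n=4: val = 11*2+4 = 26
n=5: val = 26*2+5 = 57
n=6: val = 57*2+6 = 120
n=7: val = 120*2+7 = 247
n=8: val = 247*2+8 = 502

502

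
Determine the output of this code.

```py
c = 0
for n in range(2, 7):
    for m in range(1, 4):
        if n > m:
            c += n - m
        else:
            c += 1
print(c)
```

34

n=2,m=1: 2>1, c = 0+1 = 1
n=2,m=2: not 2>2, c = 1+1 = 2
n=2,m=3: not 2>3, c = 2+1 = 3
n=3,m=1: 3>1, c = 3+2 = 5
n=3,m=2: 3>2, c = 5+1 = 6
n=3,m=3: not 3>3, c = 6+1 = 7
n=4,m=1: 4>1, c = 7+3 = 10
n=4,m=2: 4>2, c = 10+2 = 12
n=4,m=3: 4>3, c = 12+1 = 13
n=5,m=1: 5>1, c = 13+4 = 17
n=5,m=2: 5>2, c = 17+3 = 20
n=5,m=3: 5>3, c = 20+2 = 22
n=6,m=1: 6>1, c = 22+5 = 27
n=6,m=2: 6>2, c = 27+4 = 31
n=6,m=3: 6>3, c = 31+3 = 34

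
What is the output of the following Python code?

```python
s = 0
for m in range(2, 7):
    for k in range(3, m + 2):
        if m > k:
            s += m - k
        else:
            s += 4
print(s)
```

46

m=2,k=3: not 2>3, s = 0+4 = 4
m=3,k=3: not 3>3, s = 4+4 = 8
m=3,k=4: not 3>4, s = 8+4 = 12
m=4,k=3: 4>3, s = 12+1 = 13
m=4,k=4: not 4>4, s = 13+4 = 17
m=4,k=5: not 4>5, s = 17+4 = 21
m=5,k=3: 5>3, s = 21+2 = 23
m=5,k=4: 5>4, s = 23+1 = 24
m=5,k=5: not 5>5, s = 24+4 = 28
m=5,k=6: not 5>6, s = 28+4 = 32
m=6,k=3: 6>3, s = 32+3 = 35
m=6,k=4: 6>4, s = 35+2 = 37
m=6,k=5: 6>5, s = 37+1 = 38
m=6,k=6: not 6>6, s = 38+4 = 42
m=6,k=7: not 6>7, s = 42+4 = 46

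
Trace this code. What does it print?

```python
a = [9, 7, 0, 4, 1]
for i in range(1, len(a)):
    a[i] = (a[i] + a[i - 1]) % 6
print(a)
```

[9, 4, 4, 2, 3]

i=1: a[1] = (7+9)%6 = 4 → [9, 4, 0, 4, 1]
i=2: a[2] = (0+4)%6 = 4 → [9, 4, 4, 4, 1]
i=3: a[3] = (4+4)%6 = 2 → [9, 4, 4, 2, 1]
i=4: a[4] = (1+2)%6 = 3 → [9, 4, 4, 2, 3]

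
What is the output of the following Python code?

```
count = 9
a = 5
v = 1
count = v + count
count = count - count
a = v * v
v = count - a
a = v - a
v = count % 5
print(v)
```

0

count = 1+9 = 10
count = 10-10 = 0
a = 1*1 = 1
v = 0-1 = -1
a = (-1)-1 = -2
v = 0%5 = 0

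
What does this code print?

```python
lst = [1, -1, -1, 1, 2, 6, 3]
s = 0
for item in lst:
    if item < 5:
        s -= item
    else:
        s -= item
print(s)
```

item=1: <5, s = 0-1 = -1
item=-1: <5, s = (-1)-(-1) = 0
item=-1: <5, s = 0-(-1) = 1
item=1: <5, s = 1-1 = 0
item=2: <5, s = 0-2 = -2
item=6: not <5, s = (-2)-6 = -8
item=3: <5, s = (-8)-3 = -11

-11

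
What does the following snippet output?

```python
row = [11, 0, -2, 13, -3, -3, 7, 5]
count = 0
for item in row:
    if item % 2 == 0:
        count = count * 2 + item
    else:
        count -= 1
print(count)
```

-11

item=11: not even, count = 0-1 = -1
item=0: even, count = (-1)*2+0 = -2
item=-2: even, count = (-2)*2+(-2) = -6
item=13: not even, count = (-6)-1 = -7
item=-3: not even, count = (-7)-1 = -8
item=-3: not even, count = (-8)-1 = -9
item=7: not even, count = (-9)-1 = -10
item=5: not even, count = (-10)-1 = -11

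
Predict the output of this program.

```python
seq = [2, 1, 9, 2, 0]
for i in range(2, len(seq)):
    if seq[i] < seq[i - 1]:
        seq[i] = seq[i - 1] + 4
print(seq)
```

[2, 1, 9, 13, 17]

i=2: 9>=1, unchanged → [2, 1, 9, 2, 0]
i=3: 2<9, seq[3] = 9+4 = 13 → [2, 1, 9, 13, 0]
i=4: 0<13, seq[4] = 13+4 = 17 → [2, 1, 9, 13, 17]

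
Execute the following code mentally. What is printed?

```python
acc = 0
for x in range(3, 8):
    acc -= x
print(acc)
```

-25

x=3: acc = 0-3 = -3
x=4: acc = (-3)-4 = -7
x=5: acc = (-7)-5 = -12
x=6: acc = (-12)-6 = -18
x=7: acc = (-18)-7 = -25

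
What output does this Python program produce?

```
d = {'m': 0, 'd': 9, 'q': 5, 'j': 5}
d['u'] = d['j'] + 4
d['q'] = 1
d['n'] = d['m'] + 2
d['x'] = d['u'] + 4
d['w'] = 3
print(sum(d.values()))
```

42

d['u'] = d['j']+4 = 9 → {'m': 0, 'd': 9, 'q': 5, 'j': 5, 'u': 9}
d['q'] = 1 → {'m': 0, 'd': 9, 'q': 1, 'j': 5, 'u': 9}
d['n'] = d['m']+2 = 2 → {'m': 0, 'd': 9, 'q': 1, 'j': 5, 'u': 9, 'n': 2}
d['x'] = d['u']+4 = 13 → {'m': 0, 'd': 9, 'q': 1, 'j': 5, 'u': 9, 'n': 2, 'x': 13}
d['w'] = 3 → {'m': 0, 'd': 9, 'q': 1, 'j': 5, 'u': 9, 'n': 2, 'x': 13, 'w': 3}
sum of values = 42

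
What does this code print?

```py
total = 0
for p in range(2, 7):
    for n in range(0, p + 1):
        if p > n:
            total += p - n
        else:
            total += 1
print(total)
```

60

p=2,n=0: 2>0, total = 0+2 = 2
p=2,n=1: 2>1, total = 2+1 = 3
p=2,n=2: not 2>2, total = 3+1 = 4
p=3,n=0: 3>0, total = 4+3 = 7
p=3,n=1: 3>1, total = 7+2 = 9
p=3,n=2: 3>2, total = 9+1 = 10
p=3,n=3: not 3>3, total = 10+1 = 11
p=4,n=0: 4>0, total = 11+4 = 15
p=4,n=1: 4>1, total = 15+3 = 18
p=4,n=2: 4>2, total = 18+2 = 20
p=4,n=3: 4>3, total = 20+1 = 21
p=4,n=4: not 4>4, total = 21+1 = 22
p=5,n=0: 5>0, total = 22+5 = 27
p=5,n=1: 5>1, total = 27+4 = 31
p=5,n=2: 5>2, total = 31+3 = 34
p=5,n=3: 5>3, total = 34+2 = 36
p=5,n=4: 5>4, total = 36+1 = 37
p=5,n=5: not 5>5, total = 37+1 = 38
p=6,n=0: 6>0, total = 38+6 = 44
p=6,n=1: 6>1, total = 44+5 = 49
p=6,n=2: 6>2, total = 49+4 = 53
p=6,n=3: 6>3, total = 53+3 = 56
p=6,n=4: 6>4, total = 56+2 = 58
p=6,n=5: 6>5, total = 58+1 = 59
p=6,n=6: not 6>6, total = 59+1 = 60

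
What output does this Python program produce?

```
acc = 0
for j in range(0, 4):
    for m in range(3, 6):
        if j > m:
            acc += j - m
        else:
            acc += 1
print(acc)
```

j=0,m=3: not 0>3, acc = 0+1 = 1
j=0,m=4: not 0>4, acc = 1+1 = 2
j=0,m=5: not 0>5, acc = 2+1 = 3
j=1,m=3: not 1>3, acc = 3+1 = 4
j=1,m=4: not 1>4, acc = 4+1 = 5
j=1,m=5: not 1>5, acc = 5+1 = 6
j=2,m=3: not 2>3, acc = 6+1 = 7
j=2,m=4: not 2>4, acc = 7+1 = 8
j=2,m=5: not 2>5, acc = 8+1 = 9
j=3,m=3: not 3>3, acc = 9+1 = 10
j=3,m=4: not 3>4, acc = 10+1 = 11
j=3,m=5: not 3>5, acc = 11+1 = 12

12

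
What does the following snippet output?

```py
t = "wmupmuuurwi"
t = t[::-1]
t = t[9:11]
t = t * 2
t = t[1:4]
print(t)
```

reverse → 'iwruuumpumw'
slice [9:11] → 'mw'
repeat ×2 → 'mwmw'
slice [1:4] → 'wmw'

wmw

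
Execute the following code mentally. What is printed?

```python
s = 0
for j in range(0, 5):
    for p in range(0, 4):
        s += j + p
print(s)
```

70

j=0,p=0: s = 0+0 = 0
j=0,p=1: s = 0+1 = 1
j=0,p=2: s = 1+2 = 3
j=0,p=3: s = 3+3 = 6
j=1,p=0: s = 6+1 = 7
j=1,p=1: s = 7+2 = 9
j=1,p=2: s = 9+3 = 12
j=1,p=3: s = 12+4 = 16
j=2,p=0: s = 16+2 = 18
j=2,p=1: s = 18+3 = 21
j=2,p=2: s = 21+4 = 25
j=2,p=3: s = 25+5 = 30
j=3,p=0: s = 30+3 = 33
j=3,p=1: s = 33+4 = 37
j=3,p=2: s = 37+5 = 42
j=3,p=3: s = 42+6 = 48
j=4,p=0: s = 48+4 = 52
j=4,p=1: s = 52+5 = 57
j=4,p=2: s = 57+6 = 63
j=4,p=3: s = 63+7 = 70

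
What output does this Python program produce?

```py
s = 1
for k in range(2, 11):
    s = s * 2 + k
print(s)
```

2036

k=2: s = 1*2+2 = 4
k=3: s = 4*2+3 = 11
k=4: s = 11*2+4 = 26
k=5: s = 26*2+5 = 57
k=6: s = 57*2+6 = 120
k=7: s = 120*2+7 = 247
k=8: s = 247*2+8 = 502
k=9: s = 502*2+9 = 1013
k=10: s = 1013*2+10 = 2036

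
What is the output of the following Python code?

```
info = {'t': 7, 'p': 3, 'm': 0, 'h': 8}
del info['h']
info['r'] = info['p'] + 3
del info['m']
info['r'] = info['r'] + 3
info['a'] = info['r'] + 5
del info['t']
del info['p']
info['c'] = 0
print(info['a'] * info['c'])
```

del 'h' → {'t': 7, 'p': 3, 'm': 0}
info['r'] = info['p']+3 = 6 → {'t': 7, 'p': 3, 'm': 0, 'r': 6}
del 'm' → {'t': 7, 'p': 3, 'r': 6}
info['r'] = info['r']+3 = 9 → {'t': 7, 'p': 3, 'r': 9}
info['a'] = info['r']+5 = 14 → {'t': 7, 'p': 3, 'r': 9, 'a': 14}
del 't' → {'p': 3, 'r': 9, 'a': 14}
del 'p' → {'r': 9, 'a': 14}
info['c'] = 0 → {'r': 9, 'a': 14, 'c': 0}
info['a']*info['c'] = 14*0 = 0

0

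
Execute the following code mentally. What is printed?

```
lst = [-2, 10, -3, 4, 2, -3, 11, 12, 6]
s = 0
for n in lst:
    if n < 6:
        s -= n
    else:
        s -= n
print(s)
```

-37

n=-2: <6, s = 0-(-2) = 2
n=10: not <6, s = 2-10 = -8
n=-3: <6, s = (-8)-(-3) = -5
n=4: <6, s = (-5)-4 = -9
n=2: <6, s = (-9)-2 = -11
n=-3: <6, s = (-11)-(-3) = -8
n=11: not <6, s = (-8)-11 = -19
n=12: not <6, s = (-19)-12 = -31
n=6: not <6, s = (-31)-6 = -37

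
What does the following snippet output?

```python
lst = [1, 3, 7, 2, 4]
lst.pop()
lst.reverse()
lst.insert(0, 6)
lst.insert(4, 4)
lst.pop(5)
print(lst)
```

[6, 2, 7, 3, 4]

pop() removes 4 → [1, 3, 7, 2]
reverse → [2, 7, 3, 1]
insert 6 at 0 → [6, 2, 7, 3, 1]
insert 4 at 4 → [6, 2, 7, 3, 4, 1]
pop(5) removes 1 → [6, 2, 7, 3, 4]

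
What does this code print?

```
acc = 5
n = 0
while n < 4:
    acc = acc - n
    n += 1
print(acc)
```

n=0: acc = 5-0 = 5
n=1: acc = 5-1 = 4
n=2: acc = 4-2 = 2
n=3: acc = 2-3 = -1

-1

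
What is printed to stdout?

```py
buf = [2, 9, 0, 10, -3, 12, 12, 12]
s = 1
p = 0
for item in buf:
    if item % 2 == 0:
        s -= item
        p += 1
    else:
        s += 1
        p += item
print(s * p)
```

-540

item=2: even, s = 1-2 = -1; p=1
item=9: not even, s = (-1)+1 = 0; p=10
item=0: even, s = 0-0 = 0; p=11
item=10: even, s = 0-10 = -10; p=12
item=-3: not even, s = (-10)+1 = -9; p=9
item=12: even, s = (-9)-12 = -21; p=10
item=12: even, s = (-21)-12 = -33; p=11
item=12: even, s = (-33)-12 = -45; p=12
s*p = (-45)*12 = -540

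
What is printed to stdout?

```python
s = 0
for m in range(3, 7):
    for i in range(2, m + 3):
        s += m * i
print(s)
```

467

m=3,i=2: s = 0+6 = 6
m=3,i=3: s = 6+9 = 15
m=3,i=4: s = 15+12 = 27
m=3,i=5: s = 27+15 = 42
m=4,i=2: s = 42+8 = 50
m=4,i=3: s = 50+12 = 62
m=4,i=4: s = 62+16 = 78
m=4,i=5: s = 78+20 = 98
m=4,i=6: s = 98+24 = 122
m=5,i=2: s = 122+10 = 132
m=5,i=3: s = 132+15 = 147
m=5,i=4: s = 147+20 = 167
m=5,i=5: s = 167+25 = 192
m=5,i=6: s = 192+30 = 222
m=5,i=7: s = 222+35 = 257
m=6,i=2: s = 257+12 = 269
m=6,i=3: s = 269+18 = 287
m=6,i=4: s = 287+24 = 311
m=6,i=5: s = 311+30 = 341
m=6,i=6: s = 341+36 = 377
m=6,i=7: s = 377+42 = 419
m=6,i=8: s = 419+48 = 467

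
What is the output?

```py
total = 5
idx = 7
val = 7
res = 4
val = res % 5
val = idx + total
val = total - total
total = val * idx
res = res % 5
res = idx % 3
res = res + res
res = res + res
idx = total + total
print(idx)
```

0

val = 4%5 = 4
val = 7+5 = 12
val = 5-5 = 0
total = 0*7 = 0
res = 4%5 = 4
res = 7%3 = 1
res = 1+1 = 2
res = 2+2 = 4
idx = 0+0 = 0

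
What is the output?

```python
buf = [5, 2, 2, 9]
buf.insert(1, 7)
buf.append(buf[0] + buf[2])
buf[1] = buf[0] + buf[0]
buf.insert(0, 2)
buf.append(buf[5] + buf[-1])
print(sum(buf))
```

insert 7 at 1 → [5, 7, 2, 2, 9]
append buf[0]+buf[2] = 5+2 = 7 → [5, 7, 2, 2, 9, 7]
buf[1] = buf[0]+buf[0] = 5+5 = 10 → [5, 10, 2, 2, 9, 7]
insert 2 at 0 → [2, 5, 10, 2, 2, 9, 7]
append buf[5]+buf[-1] = 9+7 = 16 → [2, 5, 10, 2, 2, 9, 7, 16]
sum = 53

53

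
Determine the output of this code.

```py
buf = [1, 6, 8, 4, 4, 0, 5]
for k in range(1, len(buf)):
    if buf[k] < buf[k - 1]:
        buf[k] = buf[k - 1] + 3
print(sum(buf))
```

77

k=1: 6>=1, unchanged → [1, 6, 8, 4, 4, 0, 5]
k=2: 8>=6, unchanged → [1, 6, 8, 4, 4, 0, 5]
k=3: 4<8, buf[3] = 8+3 = 11 → [1, 6, 8, 11, 4, 0, 5]
k=4: 4<11, buf[4] = 11+3 = 14 → [1, 6, 8, 11, 14, 0, 5]
k=5: 0<14, buf[5] = 14+3 = 17 → [1, 6, 8, 11, 14, 17, 5]
k=6: 5<17, buf[6] = 17+3 = 20 → [1, 6, 8, 11, 14, 17, 20]
sum = 77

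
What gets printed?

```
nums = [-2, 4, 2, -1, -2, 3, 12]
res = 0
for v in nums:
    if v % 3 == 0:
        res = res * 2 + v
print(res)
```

18

v=-2: not %3==0
v=4: not %3==0
v=2: not %3==0
v=-1: not %3==0
v=-2: not %3==0
v=3: %3==0, res = 0*2+3 = 3
v=12: %3==0, res = 3*2+12 = 18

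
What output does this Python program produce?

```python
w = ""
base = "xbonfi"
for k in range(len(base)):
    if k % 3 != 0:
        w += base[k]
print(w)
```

bofi

k=0: skip
k=1: add 'b' → 'b'
k=2: add 'o' → 'bo'
k=3: skip
k=4: add 'f' → 'bof'
k=5: add 'i' → 'bofi'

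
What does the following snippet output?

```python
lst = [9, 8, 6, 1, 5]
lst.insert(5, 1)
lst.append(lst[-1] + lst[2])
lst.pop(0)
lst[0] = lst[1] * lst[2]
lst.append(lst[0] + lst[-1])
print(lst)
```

[6, 6, 1, 5, 1, 7, 13]

insert 1 at 5 → [9, 8, 6, 1, 5, 1]
append lst[-1]+lst[2] = 1+6 = 7 → [9, 8, 6, 1, 5, 1, 7]
pop(0) removes 9 → [8, 6, 1, 5, 1, 7]
lst[0] = lst[1]*lst[2] = 6*1 = 6 → [6, 6, 1, 5, 1, 7]
append lst[0]+lst[-1] = 6+7 = 13 → [6, 6, 1, 5, 1, 7, 13]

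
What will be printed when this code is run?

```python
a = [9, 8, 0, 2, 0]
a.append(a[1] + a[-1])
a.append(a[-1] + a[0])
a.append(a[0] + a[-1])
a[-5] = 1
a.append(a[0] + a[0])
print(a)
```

append a[1]+a[-1] = 8+0 = 8 → [9, 8, 0, 2, 0, 8]
append a[-1]+a[0] = 8+9 = 17 → [9, 8, 0, 2, 0, 8, 17]
append a[0]+a[-1] = 9+17 = 26 → [9, 8, 0, 2, 0, 8, 17, 26]
a[-5] = 1 → [9, 8, 0, 1, 0, 8, 17, 26]
append a[0]+a[0] = 9+9 = 18 → [9, 8, 0, 1, 0, 8, 17, 26, 18]

[9, 8, 0, 1, 0, 8, 17, 26, 18]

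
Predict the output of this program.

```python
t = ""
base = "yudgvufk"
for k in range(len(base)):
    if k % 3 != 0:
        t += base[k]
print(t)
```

k=0: skip
k=1: add 'u' → 'u'
k=2: add 'd' → 'ud'
k=3: skip
k=4: add 'v' → 'udv'
k=5: add 'u' → 'udvu'
k=6: skip
k=7: add 'k' → 'udvuk'

udvuk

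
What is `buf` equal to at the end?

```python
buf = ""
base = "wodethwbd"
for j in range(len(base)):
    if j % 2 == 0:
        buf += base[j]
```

'wdtwd'

j=0: add 'w' → 'w'
j=1: skip
j=2: add 'd' → 'wd'
j=3: skip
j=4: add 't' → 'wdt'
j=5: skip
j=6: add 'w' → 'wdtw'
j=7: skip
j=8: add 'd' → 'wdtwd'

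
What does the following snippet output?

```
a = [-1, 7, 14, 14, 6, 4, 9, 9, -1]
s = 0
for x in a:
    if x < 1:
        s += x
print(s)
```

-2

x=-1: <1, s = 0+(-1) = -1
x=7: not <1
x=14: not <1
x=14: not <1
x=6: not <1
x=4: not <1
x=9: not <1
x=9: not <1
x=-1: <1, s = (-1)+(-1) = -2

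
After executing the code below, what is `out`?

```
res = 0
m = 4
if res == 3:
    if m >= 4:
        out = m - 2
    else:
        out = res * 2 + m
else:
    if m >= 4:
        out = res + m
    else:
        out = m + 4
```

res=0, m=4
res == 3 is False; m >= 4 is True
→ out = res + m = 4

4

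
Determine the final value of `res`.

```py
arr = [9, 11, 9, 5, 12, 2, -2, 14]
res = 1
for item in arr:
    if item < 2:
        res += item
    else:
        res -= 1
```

-8

item=9: not <2, res = 1-1 = 0
item=11: not <2, res = 0-1 = -1
item=9: not <2, res = (-1)-1 = -2
item=5: not <2, res = (-2)-1 = -3
item=12: not <2, res = (-3)-1 = -4
item=2: not <2, res = (-4)-1 = -5
item=-2: <2, res = (-5)+(-2) = -7
item=14: not <2, res = (-7)-1 = -8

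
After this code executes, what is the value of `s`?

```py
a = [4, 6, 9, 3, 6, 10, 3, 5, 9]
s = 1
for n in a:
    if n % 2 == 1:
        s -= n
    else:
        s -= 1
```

n=4: not odd, s = 1-1 = 0
n=6: not odd, s = 0-1 = -1
n=9: odd, s = (-1)-9 = -10
n=3: odd, s = (-10)-3 = -13
n=6: not odd, s = (-13)-1 = -14
n=10: not odd, s = (-14)-1 = -15
n=3: odd, s = (-15)-3 = -18
n=5: odd, s = (-18)-5 = -23
n=9: odd, s = (-23)-9 = -32

-32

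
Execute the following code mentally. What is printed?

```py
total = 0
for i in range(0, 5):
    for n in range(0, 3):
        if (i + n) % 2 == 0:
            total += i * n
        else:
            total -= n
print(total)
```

i=0,n=0: even sum, total = 0+0 = 0
i=0,n=1: odd sum, total = 0-1 = -1
i=0,n=2: even sum, total = (-1)+0 = -1
i=1,n=0: odd sum, total = (-1)-0 = -1
i=1,n=1: even sum, total = (-1)+1 = 0
i=1,n=2: odd sum, total = 0-2 = -2
i=2,n=0: even sum, total = (-2)+0 = -2
i=2,n=1: odd sum, total = (-2)-1 = -3
i=2,n=2: even sum, total = (-3)+4 = 1
i=3,n=0: odd sum, total = 1-0 = 1
i=3,n=1: even sum, total = 1+3 = 4
i=3,n=2: odd sum, total = 4-2 = 2
i=4,n=0: even sum, total = 2+0 = 2
i=4,n=1: odd sum, total = 2-1 = 1
i=4,n=2: even sum, total = 1+8 = 9

9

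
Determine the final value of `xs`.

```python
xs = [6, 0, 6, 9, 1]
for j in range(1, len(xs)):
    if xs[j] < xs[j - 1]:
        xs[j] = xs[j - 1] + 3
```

[6, 9, 12, 15, 18]

j=1: 0<6, xs[1] = 6+3 = 9 → [6, 9, 6, 9, 1]
j=2: 6<9, xs[2] = 9+3 = 12 → [6, 9, 12, 9, 1]
j=3: 9<12, xs[3] = 12+3 = 15 → [6, 9, 12, 15, 1]
j=4: 1<15, xs[4] = 15+3 = 18 → [6, 9, 12, 15, 18]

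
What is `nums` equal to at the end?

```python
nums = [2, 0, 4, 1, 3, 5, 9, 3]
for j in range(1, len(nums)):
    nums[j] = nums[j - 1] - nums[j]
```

j=1: nums[1] = 2-0 = 2 → [2, 2, 4, 1, 3, 5, 9, 3]
j=2: nums[2] = 2-4 = -2 → [2, 2, -2, 1, 3, 5, 9, 3]
j=3: nums[3] = (-2)-1 = -3 → [2, 2, -2, -3, 3, 5, 9, 3]
j=4: nums[4] = (-3)-3 = -6 → [2, 2, -2, -3, -6, 5, 9, 3]
j=5: nums[5] = (-6)-5 = -11 → [2, 2, -2, -3, -6, -11, 9, 3]
j=6: nums[6] = (-11)-9 = -20 → [2, 2, -2, -3, -6, -11, -20, 3]
j=7: nums[7] = (-20)-3 = -23 → [2, 2, -2, -3, -6, -11, -20, -23]

[2, 2, -2, -3, -6, -11, -20, -23]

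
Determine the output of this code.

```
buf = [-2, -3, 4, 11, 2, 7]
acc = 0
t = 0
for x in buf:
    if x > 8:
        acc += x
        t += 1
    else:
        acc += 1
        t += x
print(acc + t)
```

x=-2: not >8, acc = 0+1 = 1; t=-2
x=-3: not >8, acc = 1+1 = 2; t=-5
x=4: not >8, acc = 2+1 = 3; t=-1
x=11: >8, acc = 3+11 = 14; t=0
x=2: not >8, acc = 14+1 = 15; t=2
x=7: not >8, acc = 15+1 = 16; t=9
acc+t = 16+9 = 25

25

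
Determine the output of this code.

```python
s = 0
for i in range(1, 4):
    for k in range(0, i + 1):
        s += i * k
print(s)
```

25

i=1,k=0: s = 0+0 = 0
i=1,k=1: s = 0+1 = 1
i=2,k=0: s = 1+0 = 1
i=2,k=1: s = 1+2 = 3
i=2,k=2: s = 3+4 = 7
i=3,k=0: s = 7+0 = 7
i=3,k=1: s = 7+3 = 10
i=3,k=2: s = 10+6 = 16
i=3,k=3: s = 16+9 = 25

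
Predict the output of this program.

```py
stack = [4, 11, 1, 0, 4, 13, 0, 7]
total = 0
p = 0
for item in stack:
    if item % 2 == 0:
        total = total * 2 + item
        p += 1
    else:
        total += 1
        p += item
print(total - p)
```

item=4: even, total = 0*2+4 = 4; p=1
item=11: not even, total = 4+1 = 5; p=12
item=1: not even, total = 5+1 = 6; p=13
item=0: even, total = 6*2+0 = 12; p=14
item=4: even, total = 12*2+4 = 28; p=15
item=13: not even, total = 28+1 = 29; p=28
item=0: even, total = 29*2+0 = 58; p=29
item=7: not even, total = 58+1 = 59; p=36
total-p = 59-36 = 23

23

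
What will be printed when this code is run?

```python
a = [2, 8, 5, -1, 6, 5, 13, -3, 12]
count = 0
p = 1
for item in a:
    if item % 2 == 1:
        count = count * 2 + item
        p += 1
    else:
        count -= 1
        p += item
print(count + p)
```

76

item=2: not odd, count = 0-1 = -1; p=3
item=8: not odd, count = (-1)-1 = -2; p=11
item=5: odd, count = (-2)*2+5 = 1; p=12
item=-1: odd, count = 1*2+(-1) = 1; p=13
item=6: not odd, count = 1-1 = 0; p=19
item=5: odd, count = 0*2+5 = 5; p=20
item=13: odd, count = 5*2+13 = 23; p=21
item=-3: odd, count = 23*2+(-3) = 43; p=22
item=12: not odd, count = 43-1 = 42; p=34
count+p = 42+34 = 76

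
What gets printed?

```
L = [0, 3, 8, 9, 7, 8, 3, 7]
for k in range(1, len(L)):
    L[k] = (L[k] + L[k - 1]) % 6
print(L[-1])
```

3

k=1: L[1] = (3+0)%6 = 3 → [0, 3, 8, 9, 7, 8, 3, 7]
k=2: L[2] = (8+3)%6 = 5 → [0, 3, 5, 9, 7, 8, 3, 7]
k=3: L[3] = (9+5)%6 = 2 → [0, 3, 5, 2, 7, 8, 3, 7]
k=4: L[4] = (7+2)%6 = 3 → [0, 3, 5, 2, 3, 8, 3, 7]
k=5: L[5] = (8+3)%6 = 5 → [0, 3, 5, 2, 3, 5, 3, 7]
k=6: L[6] = (3+5)%6 = 2 → [0, 3, 5, 2, 3, 5, 2, 7]
k=7: L[7] = (7+2)%6 = 3 → [0, 3, 5, 2, 3, 5, 2, 3]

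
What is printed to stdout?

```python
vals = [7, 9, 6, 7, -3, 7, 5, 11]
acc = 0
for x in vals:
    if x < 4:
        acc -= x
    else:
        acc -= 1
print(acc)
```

x=7: not <4, acc = 0-1 = -1
x=9: not <4, acc = (-1)-1 = -2
x=6: not <4, acc = (-2)-1 = -3
x=7: not <4, acc = (-3)-1 = -4
x=-3: <4, acc = (-4)-(-3) = -1
x=7: not <4, acc = (-1)-1 = -2
x=5: not <4, acc = (-2)-1 = -3
x=11: not <4, acc = (-3)-1 = -4

-4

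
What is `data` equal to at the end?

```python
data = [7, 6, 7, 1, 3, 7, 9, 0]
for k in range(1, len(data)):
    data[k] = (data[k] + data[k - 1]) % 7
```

[7, 6, 6, 0, 3, 3, 5, 5]

k=1: data[1] = (6+7)%7 = 6 → [7, 6, 7, 1, 3, 7, 9, 0]
k=2: data[2] = (7+6)%7 = 6 → [7, 6, 6, 1, 3, 7, 9, 0]
k=3: data[3] = (1+6)%7 = 0 → [7, 6, 6, 0, 3, 7, 9, 0]
k=4: data[4] = (3+0)%7 = 3 → [7, 6, 6, 0, 3, 7, 9, 0]
k=5: data[5] = (7+3)%7 = 3 → [7, 6, 6, 0, 3, 3, 9, 0]
k=6: data[6] = (9+3)%7 = 5 → [7, 6, 6, 0, 3, 3, 5, 0]
k=7: data[7] = (0+5)%7 = 5 → [7, 6, 6, 0, 3, 3, 5, 5]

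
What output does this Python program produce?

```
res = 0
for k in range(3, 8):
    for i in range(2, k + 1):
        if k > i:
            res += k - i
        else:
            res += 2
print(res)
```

45

k=3,i=2: 3>2, res = 0+1 = 1
k=3,i=3: not 3>3, res = 1+2 = 3
k=4,i=2: 4>2, res = 3+2 = 5
k=4,i=3: 4>3, res = 5+1 = 6
k=4,i=4: not 4>4, res = 6+2 = 8
k=5,i=2: 5>2, res = 8+3 = 11
k=5,i=3: 5>3, res = 11+2 = 13
k=5,i=4: 5>4, res = 13+1 = 14
k=5,i=5: not 5>5, res = 14+2 = 16
k=6,i=2: 6>2, res = 16+4 = 20
k=6,i=3: 6>3, res = 20+3 = 23
k=6,i=4: 6>4, res = 23+2 = 25
k=6,i=5: 6>5, res = 25+1 = 26
k=6,i=6: not 6>6, res = 26+2 = 28
k=7,i=2: 7>2, res = 28+5 = 33
k=7,i=3: 7>3, res = 33+4 = 37
k=7,i=4: 7>4, res = 37+3 = 40
k=7,i=5: 7>5, res = 40+2 = 42
k=7,i=6: 7>6, res = 42+1 = 43
k=7,i=7: not 7>7, res = 43+2 = 45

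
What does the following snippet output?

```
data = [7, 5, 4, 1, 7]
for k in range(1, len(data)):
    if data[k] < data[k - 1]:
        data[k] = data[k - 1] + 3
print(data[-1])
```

k=1: 5<7, data[1] = 7+3 = 10 → [7, 10, 4, 1, 7]
k=2: 4<10, data[2] = 10+3 = 13 → [7, 10, 13, 1, 7]
k=3: 1<13, data[3] = 13+3 = 16 → [7, 10, 13, 16, 7]
k=4: 7<16, data[4] = 16+3 = 19 → [7, 10, 13, 16, 19]

19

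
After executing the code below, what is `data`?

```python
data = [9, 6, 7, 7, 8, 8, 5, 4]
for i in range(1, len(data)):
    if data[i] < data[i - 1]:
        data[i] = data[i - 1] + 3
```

i=1: 6<9, data[1] = 9+3 = 12 → [9, 12, 7, 7, 8, 8, 5, 4]
i=2: 7<12, data[2] = 12+3 = 15 → [9, 12, 15, 7, 8, 8, 5, 4]
i=3: 7<15, data[3] = 15+3 = 18 → [9, 12, 15, 18, 8, 8, 5, 4]
i=4: 8<18, data[4] = 18+3 = 21 → [9, 12, 15, 18, 21, 8, 5, 4]
i=5: 8<21, data[5] = 21+3 = 24 → [9, 12, 15, 18, 21, 24, 5, 4]
i=6: 5<24, data[6] = 24+3 = 27 → [9, 12, 15, 18, 21, 24, 27, 4]
i=7: 4<27, data[7] = 27+3 = 30 → [9, 12, 15, 18, 21, 24, 27, 30]

[9, 12, 15, 18, 21, 24, 27, 30]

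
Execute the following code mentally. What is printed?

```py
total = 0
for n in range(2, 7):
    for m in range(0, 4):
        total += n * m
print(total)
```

n=2,m=0: total = 0+0 = 0
n=2,m=1: total = 0+2 = 2
n=2,m=2: total = 2+4 = 6
n=2,m=3: total = 6+6 = 12
n=3,m=0: total = 12+0 = 12
n=3,m=1: total = 12+3 = 15
n=3,m=2: total = 15+6 = 21
n=3,m=3: total = 21+9 = 30
n=4,m=0: total = 30+0 = 30
n=4,m=1: total = 30+4 = 34
n=4,m=2: total = 34+8 = 42
n=4,m=3: total = 42+12 = 54
n=5,m=0: total = 54+0 = 54
n=5,m=1: total = 54+5 = 59
n=5,m=2: total = 59+10 = 69
n=5,m=3: total = 69+15 = 84
n=6,m=0: total = 84+0 = 84
n=6,m=1: total = 84+6 = 90
n=6,m=2: total = 90+12 = 102
n=6,m=3: total = 102+18 = 120

120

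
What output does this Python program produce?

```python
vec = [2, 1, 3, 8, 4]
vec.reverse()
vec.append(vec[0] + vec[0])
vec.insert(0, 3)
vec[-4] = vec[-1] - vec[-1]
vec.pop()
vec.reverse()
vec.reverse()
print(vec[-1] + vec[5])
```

4

reverse → [4, 8, 3, 1, 2]
append vec[0]+vec[0] = 4+4 = 8 → [4, 8, 3, 1, 2, 8]
insert 3 at 0 → [3, 4, 8, 3, 1, 2, 8]
vec[-4] = vec[-1]-vec[-1] = 8-8 = 0 → [3, 4, 8, 0, 1, 2, 8]
pop() removes 8 → [3, 4, 8, 0, 1, 2]
reverse → [2, 1, 0, 8, 4, 3]
reverse → [3, 4, 8, 0, 1, 2]
vec[-1]+vec[5] = 2+2 = 4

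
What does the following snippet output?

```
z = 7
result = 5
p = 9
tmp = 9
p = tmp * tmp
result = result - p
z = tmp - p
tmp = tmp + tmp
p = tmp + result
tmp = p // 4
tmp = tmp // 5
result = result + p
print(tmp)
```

-3

p = 9*9 = 81
result = 5-81 = -76
z = 9-81 = -72
tmp = 9+9 = 18
p = 18+(-76) = -58
tmp = (-58)//4 = -15
tmp = (-15)//5 = -3
result = (-76)+(-58) = -134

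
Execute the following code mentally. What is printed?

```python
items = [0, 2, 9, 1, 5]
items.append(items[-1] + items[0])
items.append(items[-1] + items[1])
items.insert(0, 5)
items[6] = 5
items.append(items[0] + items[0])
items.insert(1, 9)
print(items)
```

[5, 9, 0, 2, 9, 1, 5, 5, 7, 10]

append items[-1]+items[0] = 5+0 = 5 → [0, 2, 9, 1, 5, 5]
append items[-1]+items[1] = 5+2 = 7 → [0, 2, 9, 1, 5, 5, 7]
insert 5 at 0 → [5, 0, 2, 9, 1, 5, 5, 7]
items[6] = 5 → [5, 0, 2, 9, 1, 5, 5, 7]
append items[0]+items[0] = 5+5 = 10 → [5, 0, 2, 9, 1, 5, 5, 7, 10]
insert 9 at 1 → [5, 9, 0, 2, 9, 1, 5, 5, 7, 10]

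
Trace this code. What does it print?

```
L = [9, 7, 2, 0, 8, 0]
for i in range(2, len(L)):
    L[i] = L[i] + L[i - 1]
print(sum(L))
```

68

i=2: L[2] = 2+7 = 9 → [9, 7, 9, 0, 8, 0]
i=3: L[3] = 0+9 = 9 → [9, 7, 9, 9, 8, 0]
i=4: L[4] = 8+9 = 17 → [9, 7, 9, 9, 17, 0]
i=5: L[5] = 0+17 = 17 → [9, 7, 9, 9, 17, 17]
sum = 68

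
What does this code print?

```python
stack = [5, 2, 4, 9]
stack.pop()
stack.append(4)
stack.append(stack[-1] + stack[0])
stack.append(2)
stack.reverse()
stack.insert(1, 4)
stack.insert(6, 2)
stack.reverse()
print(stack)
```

pop() removes 9 → [5, 2, 4]
append 4 → [5, 2, 4, 4]
append stack[-1]+stack[0] = 4+5 = 9 → [5, 2, 4, 4, 9]
append 2 → [5, 2, 4, 4, 9, 2]
reverse → [2, 9, 4, 4, 2, 5]
insert 4 at 1 → [2, 4, 9, 4, 4, 2, 5]
insert 2 at 6 → [2, 4, 9, 4, 4, 2, 2, 5]
reverse → [5, 2, 2, 4, 4, 9, 4, 2]

[5, 2, 2, 4, 4, 9, 4, 2]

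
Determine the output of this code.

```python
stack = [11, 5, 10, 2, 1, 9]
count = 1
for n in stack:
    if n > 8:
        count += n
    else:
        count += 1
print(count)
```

n=11: >8, count = 1+11 = 12
n=5: not >8, count = 12+1 = 13
n=10: >8, count = 13+10 = 23
n=2: not >8, count = 23+1 = 24
n=1: not >8, count = 24+1 = 25
n=9: >8, count = 25+9 = 34

34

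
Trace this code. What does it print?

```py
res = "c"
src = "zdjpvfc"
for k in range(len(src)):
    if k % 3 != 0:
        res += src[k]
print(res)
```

cdjvf

k=0: skip
k=1: add 'd' → 'cd'
k=2: add 'j' → 'cdj'
k=3: skip
k=4: add 'v' → 'cdjv'
k=5: add 'f' → 'cdjvf'
k=6: skip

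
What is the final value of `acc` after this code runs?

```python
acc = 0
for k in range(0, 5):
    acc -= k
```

-10

k=0: acc = 0-0 = 0
k=1: acc = 0-1 = -1
k=2: acc = (-1)-2 = -3
k=3: acc = (-3)-3 = -6
k=4: acc = (-6)-4 = -10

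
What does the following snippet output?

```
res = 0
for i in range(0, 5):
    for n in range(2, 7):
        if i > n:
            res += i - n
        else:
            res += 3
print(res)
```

i=0,n=2: not 0>2, res = 0+3 = 3
i=0,n=3: not 0>3, res = 3+3 = 6
i=0,n=4: not 0>4, res = 6+3 = 9
i=0,n=5: not 0>5, res = 9+3 = 12
i=0,n=6: not 0>6, res = 12+3 = 15
i=1,n=2: not 1>2, res = 15+3 = 18
i=1,n=3: not 1>3, res = 18+3 = 21
i=1,n=4: not 1>4, res = 21+3 = 24
i=1,n=5: not 1>5, res = 24+3 = 27
i=1,n=6: not 1>6, res = 27+3 = 30
i=2,n=2: not 2>2, res = 30+3 = 33
i=2,n=3: not 2>3, res = 33+3 = 36
i=2,n=4: not 2>4, res = 36+3 = 39
i=2,n=5: not 2>5, res = 39+3 = 42
i=2,n=6: not 2>6, res = 42+3 = 45
i=3,n=2: 3>2, res = 45+1 = 46
i=3,n=3: not 3>3, res = 46+3 = 49
i=3,n=4: not 3>4, res = 49+3 = 52
i=3,n=5: not 3>5, res = 52+3 = 55
i=3,n=6: not 3>6, res = 55+3 = 58
i=4,n=2: 4>2, res = 58+2 = 60
i=4,n=3: 4>3, res = 60+1 = 61
i=4,n=4: not 4>4, res = 61+3 = 64
i=4,n=5: not 4>5, res = 64+3 = 67
i=4,n=6: not 4>6, res = 67+3 = 70

70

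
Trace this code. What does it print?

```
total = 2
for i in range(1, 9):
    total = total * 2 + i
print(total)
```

1014

i=1: total = 2*2+1 = 5
i=2: total = 5*2+2 = 12
i=3: total = 12*2+3 = 27
i=4: total = 27*2+4 = 58
i=5: total = 58*2+5 = 121
i=6: total = 121*2+6 = 248
i=7: total = 248*2+7 = 503
i=8: total = 503*2+8 = 1014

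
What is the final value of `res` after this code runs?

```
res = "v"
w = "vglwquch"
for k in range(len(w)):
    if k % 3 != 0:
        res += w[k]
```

'vglquh'

k=0: skip
k=1: add 'g' → 'vg'
k=2: add 'l' → 'vgl'
k=3: skip
k=4: add 'q' → 'vglq'
k=5: add 'u' → 'vglqu'
k=6: skip
k=7: add 'h' → 'vglquh'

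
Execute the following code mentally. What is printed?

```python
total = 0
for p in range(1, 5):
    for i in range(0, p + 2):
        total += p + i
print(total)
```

p=1,i=0: total = 0+1 = 1
p=1,i=1: total = 1+2 = 3
p=1,i=2: total = 3+3 = 6
p=2,i=0: total = 6+2 = 8
p=2,i=1: total = 8+3 = 11
p=2,i=2: total = 11+4 = 15
p=2,i=3: total = 15+5 = 20
p=3,i=0: total = 20+3 = 23
p=3,i=1: total = 23+4 = 27
p=3,i=2: total = 27+5 = 32
p=3,i=3: total = 32+6 = 38
p=3,i=4: total = 38+7 = 45
p=4,i=0: total = 45+4 = 49
p=4,i=1: total = 49+5 = 54
p=4,i=2: total = 54+6 = 60
p=4,i=3: total = 60+7 = 67
p=4,i=4: total = 67+8 = 75
p=4,i=5: total = 75+9 = 84

84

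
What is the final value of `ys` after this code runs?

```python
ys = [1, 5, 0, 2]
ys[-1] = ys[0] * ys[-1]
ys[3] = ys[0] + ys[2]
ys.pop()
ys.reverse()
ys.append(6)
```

ys[-1] = ys[0]*ys[-1] = 1*2 = 2 → [1, 5, 0, 2]
ys[3] = ys[0]+ys[2] = 1+0 = 1 → [1, 5, 0, 1]
pop() removes 1 → [1, 5, 0]
reverse → [0, 5, 1]
append 6 → [0, 5, 1, 6]

[0, 5, 1, 6]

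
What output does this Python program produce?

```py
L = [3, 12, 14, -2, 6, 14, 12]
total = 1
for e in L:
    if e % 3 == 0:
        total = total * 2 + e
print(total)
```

112

e=3: %3==0, total = 1*2+3 = 5
e=12: %3==0, total = 5*2+12 = 22
e=14: not %3==0
e=-2: not %3==0
e=6: %3==0, total = 22*2+6 = 50
e=14: not %3==0
e=12: %3==0, total = 50*2+12 = 112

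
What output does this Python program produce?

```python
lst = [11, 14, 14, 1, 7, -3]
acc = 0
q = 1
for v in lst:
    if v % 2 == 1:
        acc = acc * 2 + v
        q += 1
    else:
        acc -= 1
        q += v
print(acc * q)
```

v=11: odd, acc = 0*2+11 = 11; q=2
v=14: not odd, acc = 11-1 = 10; q=16
v=14: not odd, acc = 10-1 = 9; q=30
v=1: odd, acc = 9*2+1 = 19; q=31
v=7: odd, acc = 19*2+7 = 45; q=32
v=-3: odd, acc = 45*2+(-3) = 87; q=33
acc*q = 87*33 = 2871

2871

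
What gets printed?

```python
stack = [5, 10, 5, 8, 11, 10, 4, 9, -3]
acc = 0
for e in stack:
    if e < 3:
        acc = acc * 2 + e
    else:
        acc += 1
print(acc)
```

13

e=5: not <3, acc = 0+1 = 1
e=10: not <3, acc = 1+1 = 2
e=5: not <3, acc = 2+1 = 3
e=8: not <3, acc = 3+1 = 4
e=11: not <3, acc = 4+1 = 5
e=10: not <3, acc = 5+1 = 6
e=4: not <3, acc = 6+1 = 7
e=9: not <3, acc = 7+1 = 8
e=-3: <3, acc = 8*2+(-3) = 13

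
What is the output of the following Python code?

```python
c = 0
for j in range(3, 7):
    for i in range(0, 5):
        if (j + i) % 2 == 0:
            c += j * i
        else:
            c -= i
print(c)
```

72

j=3,i=0: odd sum, c = 0-0 = 0
j=3,i=1: even sum, c = 0+3 = 3
j=3,i=2: odd sum, c = 3-2 = 1
j=3,i=3: even sum, c = 1+9 = 10
j=3,i=4: odd sum, c = 10-4 = 6
j=4,i=0: even sum, c = 6+0 = 6
j=4,i=1: odd sum, c = 6-1 = 5
j=4,i=2: even sum, c = 5+8 = 13
j=4,i=3: odd sum, c = 13-3 = 10
j=4,i=4: even sum, c = 10+16 = 26
j=5,i=0: odd sum, c = 26-0 = 26
j=5,i=1: even sum, c = 26+5 = 31
j=5,i=2: odd sum, c = 31-2 = 29
j=5,i=3: even sum, c = 29+15 = 44
j=5,i=4: odd sum, c = 44-4 = 40
j=6,i=0: even sum, c = 40+0 = 40
j=6,i=1: odd sum, c = 40-1 = 39
j=6,i=2: even sum, c = 39+12 = 51
j=6,i=3: odd sum, c = 51-3 = 48
j=6,i=4: even sum, c = 48+24 = 72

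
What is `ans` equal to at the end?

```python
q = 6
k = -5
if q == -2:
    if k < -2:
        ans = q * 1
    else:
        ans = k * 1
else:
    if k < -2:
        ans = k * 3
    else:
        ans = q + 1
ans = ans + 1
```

q=6, k=-5
q == -2 is False; k < -2 is True
→ ans = k * 3 = -15
ans = (-15)+1 = -14

-14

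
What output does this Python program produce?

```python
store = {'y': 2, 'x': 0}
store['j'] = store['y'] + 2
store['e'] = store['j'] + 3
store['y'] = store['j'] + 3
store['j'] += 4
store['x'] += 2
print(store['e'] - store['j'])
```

store['j'] = store['y']+2 = 4 → {'y': 2, 'x': 0, 'j': 4}
store['e'] = store['j']+3 = 7 → {'y': 2, 'x': 0, 'j': 4, 'e': 7}
store['y'] = store['j']+3 = 7 → {'y': 7, 'x': 0, 'j': 4, 'e': 7}
store['j'] = 4+4 = 8 → {'y': 7, 'x': 0, 'j': 8, 'e': 7}
store['x'] = 0+2 = 2 → {'y': 7, 'x': 2, 'j': 8, 'e': 7}
store['e']-store['j'] = 7-8 = -1

-1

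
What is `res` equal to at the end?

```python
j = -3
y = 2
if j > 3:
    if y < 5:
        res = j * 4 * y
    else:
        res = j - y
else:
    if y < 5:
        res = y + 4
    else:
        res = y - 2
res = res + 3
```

j=-3, y=2
j > 3 is False; y < 5 is True
→ res = y + 4 = 6
res = 6+3 = 9

9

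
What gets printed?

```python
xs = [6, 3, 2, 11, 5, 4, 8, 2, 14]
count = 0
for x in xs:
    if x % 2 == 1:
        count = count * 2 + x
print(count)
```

x=6: not odd
x=3: odd, count = 0*2+3 = 3
x=2: not odd
x=11: odd, count = 3*2+11 = 17
x=5: odd, count = 17*2+5 = 39
x=4: not odd
x=8: not odd
x=2: not odd
x=14: not odd

39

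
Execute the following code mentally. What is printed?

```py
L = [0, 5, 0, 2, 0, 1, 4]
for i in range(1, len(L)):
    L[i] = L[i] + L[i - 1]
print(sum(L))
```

44

i=1: L[1] = 5+0 = 5 → [0, 5, 0, 2, 0, 1, 4]
i=2: L[2] = 0+5 = 5 → [0, 5, 5, 2, 0, 1, 4]
i=3: L[3] = 2+5 = 7 → [0, 5, 5, 7, 0, 1, 4]
i=4: L[4] = 0+7 = 7 → [0, 5, 5, 7, 7, 1, 4]
i=5: L[5] = 1+7 = 8 → [0, 5, 5, 7, 7, 8, 4]
i=6: L[6] = 4+8 = 12 → [0, 5, 5, 7, 7, 8, 12]
sum = 44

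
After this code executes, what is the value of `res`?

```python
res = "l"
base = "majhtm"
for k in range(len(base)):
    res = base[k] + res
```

k=0: prepend 'm' → 'ml'
k=1: prepend 'a' → 'aml'
k=2: prepend 'j' → 'jaml'
k=3: prepend 'h' → 'hjaml'
k=4: prepend 't' → 'thjaml'
k=5: prepend 'm' → 'mthjaml'

'mthjaml'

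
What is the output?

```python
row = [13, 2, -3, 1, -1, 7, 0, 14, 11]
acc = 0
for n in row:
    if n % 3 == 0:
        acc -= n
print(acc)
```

3

n=13: not %3==0
n=2: not %3==0
n=-3: %3==0, acc = 0-(-3) = 3
n=1: not %3==0
n=-1: not %3==0
n=7: not %3==0
n=0: %3==0, acc = 3-0 = 3
n=14: not %3==0
n=11: not %3==0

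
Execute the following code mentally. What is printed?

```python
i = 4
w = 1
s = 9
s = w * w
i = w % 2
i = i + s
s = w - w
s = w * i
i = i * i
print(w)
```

1

s = 1*1 = 1
i = 1%2 = 1
i = 1+1 = 2
s = 1-1 = 0
s = 1*2 = 2
i = 2*2 = 4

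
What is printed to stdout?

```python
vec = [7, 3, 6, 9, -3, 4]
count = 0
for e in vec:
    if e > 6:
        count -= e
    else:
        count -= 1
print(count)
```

-20

e=7: >6, count = 0-7 = -7
e=3: not >6, count = (-7)-1 = -8
e=6: not >6, count = (-8)-1 = -9
e=9: >6, count = (-9)-9 = -18
e=-3: not >6, count = (-18)-1 = -19
e=4: not >6, count = (-19)-1 = -20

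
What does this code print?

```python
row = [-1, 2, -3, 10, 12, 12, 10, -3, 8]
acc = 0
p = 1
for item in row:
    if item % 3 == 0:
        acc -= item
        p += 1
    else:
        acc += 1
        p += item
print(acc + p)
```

item=-1: not %3==0, acc = 0+1 = 1; p=0
item=2: not %3==0, acc = 1+1 = 2; p=2
item=-3: %3==0, acc = 2-(-3) = 5; p=3
item=10: not %3==0, acc = 5+1 = 6; p=13
item=12: %3==0, acc = 6-12 = -6; p=14
item=12: %3==0, acc = (-6)-12 = -18; p=15
item=10: not %3==0, acc = (-18)+1 = -17; p=25
item=-3: %3==0, acc = (-17)-(-3) = -14; p=26
item=8: not %3==0, acc = (-14)+1 = -13; p=34
acc+p = (-13)+34 = 21

21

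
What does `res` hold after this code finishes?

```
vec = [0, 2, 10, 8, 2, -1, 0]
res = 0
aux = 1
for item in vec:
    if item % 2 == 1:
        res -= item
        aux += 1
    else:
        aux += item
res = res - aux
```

-23

item=0: not odd; aux=1
item=2: not odd; aux=3
item=10: not odd; aux=13
item=8: not odd; aux=21
item=2: not odd; aux=23
item=-1: odd, res = 0-(-1) = 1; aux=24
item=0: not odd; aux=24
res-aux = 1-24 = -23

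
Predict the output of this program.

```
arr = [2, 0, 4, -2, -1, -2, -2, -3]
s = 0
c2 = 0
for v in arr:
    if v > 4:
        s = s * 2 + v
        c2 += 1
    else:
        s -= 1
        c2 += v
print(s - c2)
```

-4

v=2: not >4, s = 0-1 = -1; c2=2
v=0: not >4, s = (-1)-1 = -2; c2=2
v=4: not >4, s = (-2)-1 = -3; c2=6
v=-2: not >4, s = (-3)-1 = -4; c2=4
v=-1: not >4, s = (-4)-1 = -5; c2=3
v=-2: not >4, s = (-5)-1 = -6; c2=1
v=-2: not >4, s = (-6)-1 = -7; c2=-1
v=-3: not >4, s = (-7)-1 = -8; c2=-4
s-c2 = (-8)-(-4) = -4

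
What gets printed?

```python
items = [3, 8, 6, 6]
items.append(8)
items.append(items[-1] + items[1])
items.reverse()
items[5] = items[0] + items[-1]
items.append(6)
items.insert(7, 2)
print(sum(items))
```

append 8 → [3, 8, 6, 6, 8]
append items[-1]+items[1] = 8+8 = 16 → [3, 8, 6, 6, 8, 16]
reverse → [16, 8, 6, 6, 8, 3]
items[5] = items[0]+items[-1] = 16+3 = 19 → [16, 8, 6, 6, 8, 19]
append 6 → [16, 8, 6, 6, 8, 19, 6]
insert 2 at 7 → [16, 8, 6, 6, 8, 19, 6, 2]
sum = 71

71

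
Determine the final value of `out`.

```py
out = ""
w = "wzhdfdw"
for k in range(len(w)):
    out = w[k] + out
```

k=0: prepend 'w' → 'w'
k=1: prepend 'z' → 'zw'
k=2: prepend 'h' → 'hzw'
k=3: prepend 'd' → 'dhzw'
k=4: prepend 'f' → 'fdhzw'
k=5: prepend 'd' → 'dfdhzw'
k=6: prepend 'w' → 'wdfdhzw'

'wdfdhzw'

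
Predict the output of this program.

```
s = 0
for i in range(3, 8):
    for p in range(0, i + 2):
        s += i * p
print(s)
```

i=3,p=0: s = 0+0 = 0
i=3,p=1: s = 0+3 = 3
i=3,p=2: s = 3+6 = 9
i=3,p=3: s = 9+9 = 18
i=3,p=4: s = 18+12 = 30
i=4,p=0: s = 30+0 = 30
i=4,p=1: s = 30+4 = 34
i=4,p=2: s = 34+8 = 42
i=4,p=3: s = 42+12 = 54
i=4,p=4: s = 54+16 = 70
i=4,p=5: s = 70+20 = 90
i=5,p=0: s = 90+0 = 90
i=5,p=1: s = 90+5 = 95
i=5,p=2: s = 95+10 = 105
i=5,p=3: s = 105+15 = 120
i=5,p=4: s = 120+20 = 140
i=5,p=5: s = 140+25 = 165
i=5,p=6: s = 165+30 = 195
i=6,p=0: s = 195+0 = 195
i=6,p=1: s = 195+6 = 201
i=6,p=2: s = 201+12 = 213
i=6,p=3: s = 213+18 = 231
i=6,p=4: s = 231+24 = 255
i=6,p=5: s = 255+30 = 285
i=6,p=6: s = 285+36 = 321
i=6,p=7: s = 321+42 = 363
i=7,p=0: s = 363+0 = 363
i=7,p=1: s = 363+7 = 370
i=7,p=2: s = 370+14 = 384
i=7,p=3: s = 384+21 = 405
i=7,p=4: s = 405+28 = 433
i=7,p=5: s = 433+35 = 468
i=7,p=6: s = 468+42 = 510
i=7,p=7: s = 510+49 = 559
i=7,p=8: s = 559+56 = 615

615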